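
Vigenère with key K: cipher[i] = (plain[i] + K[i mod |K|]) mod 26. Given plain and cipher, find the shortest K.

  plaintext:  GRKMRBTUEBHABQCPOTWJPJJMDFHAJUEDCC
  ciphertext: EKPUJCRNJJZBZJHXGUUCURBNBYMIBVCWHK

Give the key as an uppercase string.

  i= 0: E-G = 24 → Y
  i= 1: K-R = 19 → T
  i= 2: P-K =  5 → F
  i= 3: U-M =  8 → I
  i= 4: J-R = 18 → S
  i= 5: C-B =  1 → B
  i= 6: R-T = 24 → Y
  i= 7: N-U = 19 → T
  i= 8: J-E =  5 → F
  i= 9: J-B =  8 → I
  i=10: Z-H = 18 → S
  i=11: B-A =  1 → B
  i=12: Z-B = 24 → Y
  i=13: J-Q = 19 → T
  i=14: H-C =  5 → F
  i=15: X-P =  8 → I
  i=16: G-O = 18 → S
  i=17: U-T =  1 → B
  i=18: U-W = 24 → Y
  i=19: C-J = 19 → T
  i=20: U-P =  5 → F
  i=21: R-J =  8 → I
  i=22: B-J = 18 → S
  i=23: N-M =  1 → B
  i=24: B-D = 24 → Y
  i=25: Y-F = 19 → T
  i=26: M-H =  5 → F
  i=27: I-A =  8 → I
  i=28: B-J = 18 → S
  i=29: V-U =  1 → B
  i=30: C-E = 24 → Y
  i=31: W-D = 19 → T
  i=32: H-C =  5 → F
  i=33: K-C =  8 → I
  shifts repeat with period 6: YTFISB

YTFISB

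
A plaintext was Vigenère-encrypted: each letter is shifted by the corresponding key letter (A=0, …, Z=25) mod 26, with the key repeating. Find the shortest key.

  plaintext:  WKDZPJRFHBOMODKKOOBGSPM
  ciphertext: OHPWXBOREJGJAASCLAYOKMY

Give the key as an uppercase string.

SXMXI

  i= 0: O-W = 18 → S
  i= 1: H-K = 23 → X
  i= 2: P-D = 12 → M
  i= 3: W-Z = 23 → X
  i= 4: X-P =  8 → I
  i= 5: B-J = 18 → S
  i= 6: O-R = 23 → X
  i= 7: R-F = 12 → M
  i= 8: E-H = 23 → X
  i= 9: J-B =  8 → I
  i=10: G-O = 18 → S
  i=11: J-M = 23 → X
  i=12: A-O = 12 → M
  i=13: A-D = 23 → X
  i=14: S-K =  8 → I
  i=15: C-K = 18 → S
  i=16: L-O = 23 → X
  i=17: A-O = 12 → M
  i=18: Y-B = 23 → X
  i=19: O-G =  8 → I
  i=20: K-S = 18 → S
  i=21: M-P = 23 → X
  i=22: Y-M = 12 → M
  shifts repeat with period 5: SXMXI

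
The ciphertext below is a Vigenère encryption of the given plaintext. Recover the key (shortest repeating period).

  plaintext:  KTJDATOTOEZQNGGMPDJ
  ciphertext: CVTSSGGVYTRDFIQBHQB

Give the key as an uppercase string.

  i= 0: C-K = 18 → S
  i= 1: V-T =  2 → C
  i= 2: T-J = 10 → K
  i= 3: S-D = 15 → P
  i= 4: S-A = 18 → S
  i= 5: G-T = 13 → N
  i= 6: G-O = 18 → S
  i= 7: V-T =  2 → C
  i= 8: Y-O = 10 → K
  i= 9: T-E = 15 → P
  i=10: R-Z = 18 → S
  i=11: D-Q = 13 → N
  i=12: F-N = 18 → S
  i=13: I-G =  2 → C
  i=14: Q-G = 10 → K
  i=15: B-M = 15 → P
  i=16: H-P = 18 → S
  i=17: Q-D = 13 → N
  i=18: B-J = 18 → S
  shifts repeat with period 6: SCKPSN

SCKPSN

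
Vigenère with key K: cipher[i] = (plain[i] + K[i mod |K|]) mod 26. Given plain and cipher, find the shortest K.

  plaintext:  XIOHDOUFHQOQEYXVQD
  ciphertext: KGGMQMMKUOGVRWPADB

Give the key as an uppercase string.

NYSF

  i= 0: K-X = 13 → N
  i= 1: G-I = 24 → Y
  i= 2: G-O = 18 → S
  i= 3: M-H =  5 → F
  i= 4: Q-D = 13 → N
  i= 5: M-O = 24 → Y
  i= 6: M-U = 18 → S
  i= 7: K-F =  5 → F
  i= 8: U-H = 13 → N
  i= 9: O-Q = 24 → Y
  i=10: G-O = 18 → S
  i=11: V-Q =  5 → F
  i=12: R-E = 13 → N
  i=13: W-Y = 24 → Y
  i=14: P-X = 18 → S
  i=15: A-V =  5 → F
  i=16: D-Q = 13 → N
  i=17: B-D = 24 → Y
  shifts repeat with period 4: NYSF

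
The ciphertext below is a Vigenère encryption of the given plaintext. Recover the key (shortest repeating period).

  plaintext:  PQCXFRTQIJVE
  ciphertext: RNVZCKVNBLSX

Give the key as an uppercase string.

  i= 0: R-P =  2 → C
  i= 1: N-Q = 23 → X
  i= 2: V-C = 19 → T
  i= 3: Z-X =  2 → C
  i= 4: C-F = 23 → X
  i= 5: K-R = 19 → T
  i= 6: V-T =  2 → C
  i= 7: N-Q = 23 → X
  i= 8: B-I = 19 → T
  i= 9: L-J =  2 → C
  i=10: S-V = 23 → X
  i=11: X-E = 19 → T
  shifts repeat with period 3: CXT

CXT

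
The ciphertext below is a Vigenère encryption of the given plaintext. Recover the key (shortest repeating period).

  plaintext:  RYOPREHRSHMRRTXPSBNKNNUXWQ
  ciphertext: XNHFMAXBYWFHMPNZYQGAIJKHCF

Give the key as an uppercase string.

GPTQVWQK

  i= 0: X-R =  6 → G
  i= 1: N-Y = 15 → P
  i= 2: H-O = 19 → T
  i= 3: F-P = 16 → Q
  i= 4: M-R = 21 → V
  i= 5: A-E = 22 → W
  i= 6: X-H = 16 → Q
  i= 7: B-R = 10 → K
  i= 8: Y-S =  6 → G
  i= 9: W-H = 15 → P
  i=10: F-M = 19 → T
  i=11: H-R = 16 → Q
  i=12: M-R = 21 → V
  i=13: P-T = 22 → W
  i=14: N-X = 16 → Q
  i=15: Z-P = 10 → K
  i=16: Y-S =  6 → G
  i=17: Q-B = 15 → P
  i=18: G-N = 19 → T
  i=19: A-K = 16 → Q
  i=20: I-N = 21 → V
  i=21: J-N = 22 → W
  i=22: K-U = 16 → Q
  i=23: H-X = 10 → K
  i=24: C-W =  6 → G
  i=25: F-Q = 15 → P
  shifts repeat with period 8: GPTQVWQK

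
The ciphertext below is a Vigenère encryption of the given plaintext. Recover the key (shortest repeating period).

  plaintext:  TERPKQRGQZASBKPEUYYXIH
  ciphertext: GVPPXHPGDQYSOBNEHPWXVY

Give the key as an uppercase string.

NRYA

  i= 0: G-T = 13 → N
  i= 1: V-E = 17 → R
  i= 2: P-R = 24 → Y
  i= 3: P-P =  0 → A
  i= 4: X-K = 13 → N
  i= 5: H-Q = 17 → R
  i= 6: P-R = 24 → Y
  i= 7: G-G =  0 → A
  i= 8: D-Q = 13 → N
  i= 9: Q-Z = 17 → R
  i=10: Y-A = 24 → Y
  i=11: S-S =  0 → A
  i=12: O-B = 13 → N
  i=13: B-K = 17 → R
  i=14: N-P = 24 → Y
  i=15: E-E =  0 → A
  i=16: H-U = 13 → N
  i=17: P-Y = 17 → R
  i=18: W-Y = 24 → Y
  i=19: X-X =  0 → A
  i=20: V-I = 13 → N
  i=21: Y-H = 17 → R
  shifts repeat with period 4: NRYA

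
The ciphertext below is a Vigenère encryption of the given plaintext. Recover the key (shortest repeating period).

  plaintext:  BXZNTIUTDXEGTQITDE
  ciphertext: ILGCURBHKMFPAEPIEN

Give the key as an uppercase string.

  i= 0: I-B =  7 → H
  i= 1: L-X = 14 → O
  i= 2: G-Z =  7 → H
  i= 3: C-N = 15 → P
  i= 4: U-T =  1 → B
  i= 5: R-I =  9 → J
  i= 6: B-U =  7 → H
  i= 7: H-T = 14 → O
  i= 8: K-D =  7 → H
  i= 9: M-X = 15 → P
  i=10: F-E =  1 → B
  i=11: P-G =  9 → J
  i=12: A-T =  7 → H
  i=13: E-Q = 14 → O
  i=14: P-I =  7 → H
  i=15: I-T = 15 → P
  i=16: E-D =  1 → B
  i=17: N-E =  9 → J
  shifts repeat with period 6: HOHPBJ

HOHPBJ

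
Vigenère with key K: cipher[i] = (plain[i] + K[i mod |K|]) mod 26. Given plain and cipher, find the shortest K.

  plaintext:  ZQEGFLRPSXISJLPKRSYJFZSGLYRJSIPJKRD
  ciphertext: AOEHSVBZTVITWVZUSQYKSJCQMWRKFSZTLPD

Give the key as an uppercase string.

  i= 0: A-Z =  1 → B
  i= 1: O-Q = 24 → Y
  i= 2: E-E =  0 → A
  i= 3: H-G =  1 → B
  i= 4: S-F = 13 → N
  i= 5: V-L = 10 → K
  i= 6: B-R = 10 → K
  i= 7: Z-P = 10 → K
  i= 8: T-S =  1 → B
  i= 9: V-X = 24 → Y
  i=10: I-I =  0 → A
  i=11: T-S =  1 → B
  i=12: W-J = 13 → N
  i=13: V-L = 10 → K
  i=14: Z-P = 10 → K
  i=15: U-K = 10 → K
  i=16: S-R =  1 → B
  i=17: Q-S = 24 → Y
  i=18: Y-Y =  0 → A
  i=19: K-J =  1 → B
  i=20: S-F = 13 → N
  i=21: J-Z = 10 → K
  i=22: C-S = 10 → K
  i=23: Q-G = 10 → K
  i=24: M-L =  1 → B
  i=25: W-Y = 24 → Y
  i=26: R-R =  0 → A
  i=27: K-J =  1 → B
  i=28: F-S = 13 → N
  i=29: S-I = 10 → K
  i=30: Z-P = 10 → K
  i=31: T-J = 10 → K
  i=32: L-K =  1 → B
  i=33: P-R = 24 → Y
  i=34: D-D =  0 → A
  shifts repeat with period 8: BYABNKKK

BYABNKKK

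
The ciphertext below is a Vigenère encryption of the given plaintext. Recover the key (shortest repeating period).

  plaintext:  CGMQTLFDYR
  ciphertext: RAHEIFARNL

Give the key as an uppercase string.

PUVO

  i= 0: R-C = 15 → P
  i= 1: A-G = 20 → U
  i= 2: H-M = 21 → V
  i= 3: E-Q = 14 → O
  i= 4: I-T = 15 → P
  i= 5: F-L = 20 → U
  i= 6: A-F = 21 → V
  i= 7: R-D = 14 → O
  i= 8: N-Y = 15 → P
  i= 9: L-R = 20 → U
  shifts repeat with period 4: PUVO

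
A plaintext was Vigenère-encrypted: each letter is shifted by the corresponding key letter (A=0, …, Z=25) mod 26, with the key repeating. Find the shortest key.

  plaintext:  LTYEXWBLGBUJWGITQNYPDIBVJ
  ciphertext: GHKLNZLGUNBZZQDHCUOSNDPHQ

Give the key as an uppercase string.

  i= 0: G-L = 21 → V
  i= 1: H-T = 14 → O
  i= 2: K-Y = 12 → M
  i= 3: L-E =  7 → H
  i= 4: N-X = 16 → Q
  i= 5: Z-W =  3 → D
  i= 6: L-B = 10 → K
  i= 7: G-L = 21 → V
  i= 8: U-G = 14 → O
  i= 9: N-B = 12 → M
  i=10: B-U =  7 → H
  i=11: Z-J = 16 → Q
  i=12: Z-W =  3 → D
  i=13: Q-G = 10 → K
  i=14: D-I = 21 → V
  i=15: H-T = 14 → O
  i=16: C-Q = 12 → M
  i=17: U-N =  7 → H
  i=18: O-Y = 16 → Q
  i=19: S-P =  3 → D
  i=20: N-D = 10 → K
  i=21: D-I = 21 → V
  i=22: P-B = 14 → O
  i=23: H-V = 12 → M
  i=24: Q-J =  7 → H
  shifts repeat with period 7: VOMHQDK

VOMHQDK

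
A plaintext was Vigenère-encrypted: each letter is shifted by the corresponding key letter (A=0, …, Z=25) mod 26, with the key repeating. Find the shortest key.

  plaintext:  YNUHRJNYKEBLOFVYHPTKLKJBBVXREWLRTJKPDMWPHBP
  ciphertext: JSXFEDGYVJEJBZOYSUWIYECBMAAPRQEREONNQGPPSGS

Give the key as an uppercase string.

LFDYNUTA

  i= 0: J-Y = 11 → L
  i= 1: S-N =  5 → F
  i= 2: X-U =  3 → D
  i= 3: F-H = 24 → Y
  i= 4: E-R = 13 → N
  i= 5: D-J = 20 → U
  i= 6: G-N = 19 → T
  i= 7: Y-Y =  0 → A
  i= 8: V-K = 11 → L
  i= 9: J-E =  5 → F
  i=10: E-B =  3 → D
  i=11: J-L = 24 → Y
  i=12: B-O = 13 → N
  i=13: Z-F = 20 → U
  i=14: O-V = 19 → T
  i=15: Y-Y =  0 → A
  i=16: S-H = 11 → L
  i=17: U-P =  5 → F
  i=18: W-T =  3 → D
  i=19: I-K = 24 → Y
  i=20: Y-L = 13 → N
  i=21: E-K = 20 → U
  i=22: C-J = 19 → T
  i=23: B-B =  0 → A
  i=24: M-B = 11 → L
  i=25: A-V =  5 → F
  i=26: A-X =  3 → D
  i=27: P-R = 24 → Y
  i=28: R-E = 13 → N
  i=29: Q-W = 20 → U
  i=30: E-L = 19 → T
  i=31: R-R =  0 → A
  i=32: E-T = 11 → L
  i=33: O-J =  5 → F
  i=34: N-K =  3 → D
  i=35: N-P = 24 → Y
  i=36: Q-D = 13 → N
  i=37: G-M = 20 → U
  i=38: P-W = 19 → T
  i=39: P-P =  0 → A
  i=40: S-H = 11 → L
  i=41: G-B =  5 → F
  i=42: S-P =  3 → D
  shifts repeat with period 8: LFDYNUTA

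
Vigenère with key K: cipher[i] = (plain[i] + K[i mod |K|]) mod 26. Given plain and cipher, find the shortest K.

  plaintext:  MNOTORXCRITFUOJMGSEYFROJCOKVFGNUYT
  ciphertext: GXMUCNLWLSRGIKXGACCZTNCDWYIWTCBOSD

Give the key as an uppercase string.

UKYBOWOU

  i= 0: G-M = 20 → U
  i= 1: X-N = 10 → K
  i= 2: M-O = 24 → Y
  i= 3: U-T =  1 → B
  i= 4: C-O = 14 → O
  i= 5: N-R = 22 → W
  i= 6: L-X = 14 → O
  i= 7: W-C = 20 → U
  i= 8: L-R = 20 → U
  i= 9: S-I = 10 → K
  i=10: R-T = 24 → Y
  i=11: G-F =  1 → B
  i=12: I-U = 14 → O
  i=13: K-O = 22 → W
  i=14: X-J = 14 → O
  i=15: G-M = 20 → U
  i=16: A-G = 20 → U
  i=17: C-S = 10 → K
  i=18: C-E = 24 → Y
  i=19: Z-Y =  1 → B
  i=20: T-F = 14 → O
  i=21: N-R = 22 → W
  i=22: C-O = 14 → O
  i=23: D-J = 20 → U
  i=24: W-C = 20 → U
  i=25: Y-O = 10 → K
  i=26: I-K = 24 → Y
  i=27: W-V =  1 → B
  i=28: T-F = 14 → O
  i=29: C-G = 22 → W
  i=30: B-N = 14 → O
  i=31: O-U = 20 → U
  i=32: S-Y = 20 → U
  i=33: D-T = 10 → K
  shifts repeat with period 8: UKYBOWOU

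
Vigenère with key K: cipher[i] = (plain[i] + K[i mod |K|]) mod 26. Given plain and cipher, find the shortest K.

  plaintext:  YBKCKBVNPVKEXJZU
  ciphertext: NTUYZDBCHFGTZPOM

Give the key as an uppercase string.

PSKWPCG

  i= 0: N-Y = 15 → P
  i= 1: T-B = 18 → S
  i= 2: U-K = 10 → K
  i= 3: Y-C = 22 → W
  i= 4: Z-K = 15 → P
  i= 5: D-B =  2 → C
  i= 6: B-V =  6 → G
  i= 7: C-N = 15 → P
  i= 8: H-P = 18 → S
  i= 9: F-V = 10 → K
  i=10: G-K = 22 → W
  i=11: T-E = 15 → P
  i=12: Z-X =  2 → C
  i=13: P-J =  6 → G
  i=14: O-Z = 15 → P
  i=15: M-U = 18 → S
  shifts repeat with period 7: PSKWPCG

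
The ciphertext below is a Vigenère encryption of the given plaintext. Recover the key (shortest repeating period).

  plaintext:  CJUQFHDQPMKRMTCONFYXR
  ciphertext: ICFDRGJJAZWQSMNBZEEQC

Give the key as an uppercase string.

  i= 0: I-C =  6 → G
  i= 1: C-J = 19 → T
  i= 2: F-U = 11 → L
  i= 3: D-Q = 13 → N
  i= 4: R-F = 12 → M
  i= 5: G-H = 25 → Z
  i= 6: J-D =  6 → G
  i= 7: J-Q = 19 → T
  i= 8: A-P = 11 → L
  i= 9: Z-M = 13 → N
  i=10: W-K = 12 → M
  i=11: Q-R = 25 → Z
  i=12: S-M =  6 → G
  i=13: M-T = 19 → T
  i=14: N-C = 11 → L
  i=15: B-O = 13 → N
  i=16: Z-N = 12 → M
  i=17: E-F = 25 → Z
  i=18: E-Y =  6 → G
  i=19: Q-X = 19 → T
  i=20: C-R = 11 → L
  shifts repeat with period 6: GTLNMZ

GTLNMZ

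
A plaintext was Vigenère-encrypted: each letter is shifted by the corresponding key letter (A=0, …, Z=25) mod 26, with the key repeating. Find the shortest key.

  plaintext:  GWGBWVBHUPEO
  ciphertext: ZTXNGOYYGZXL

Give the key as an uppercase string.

TXRMK

  i= 0: Z-G = 19 → T
  i= 1: T-W = 23 → X
  i= 2: X-G = 17 → R
  i= 3: N-B = 12 → M
  i= 4: G-W = 10 → K
  i= 5: O-V = 19 → T
  i= 6: Y-B = 23 → X
  i= 7: Y-H = 17 → R
  i= 8: G-U = 12 → M
  i= 9: Z-P = 10 → K
  i=10: X-E = 19 → T
  i=11: L-O = 23 → X
  shifts repeat with period 5: TXRMK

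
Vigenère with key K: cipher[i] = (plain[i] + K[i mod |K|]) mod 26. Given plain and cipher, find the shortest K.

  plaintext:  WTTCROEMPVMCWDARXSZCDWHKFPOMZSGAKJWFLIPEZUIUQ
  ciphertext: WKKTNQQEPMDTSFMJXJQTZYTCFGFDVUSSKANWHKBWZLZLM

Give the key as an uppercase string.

ARRRWCMS

  i= 0: W-W =  0 → A
  i= 1: K-T = 17 → R
  i= 2: K-T = 17 → R
  i= 3: T-C = 17 → R
  i= 4: N-R = 22 → W
  i= 5: Q-O =  2 → C
  i= 6: Q-E = 12 → M
  i= 7: E-M = 18 → S
  i= 8: P-P =  0 → A
  i= 9: M-V = 17 → R
  i=10: D-M = 17 → R
  i=11: T-C = 17 → R
  i=12: S-W = 22 → W
  i=13: F-D =  2 → C
  i=14: M-A = 12 → M
  i=15: J-R = 18 → S
  i=16: X-X =  0 → A
  i=17: J-S = 17 → R
  i=18: Q-Z = 17 → R
  i=19: T-C = 17 → R
  i=20: Z-D = 22 → W
  i=21: Y-W =  2 → C
  i=22: T-H = 12 → M
  i=23: C-K = 18 → S
  i=24: F-F =  0 → A
  i=25: G-P = 17 → R
  i=26: F-O = 17 → R
  i=27: D-M = 17 → R
  i=28: V-Z = 22 → W
  i=29: U-S =  2 → C
  i=30: S-G = 12 → M
  i=31: S-A = 18 → S
  i=32: K-K =  0 → A
  i=33: A-J = 17 → R
  i=34: N-W = 17 → R
  i=35: W-F = 17 → R
  i=36: H-L = 22 → W
  i=37: K-I =  2 → C
  i=38: B-P = 12 → M
  i=39: W-E = 18 → S
  i=40: Z-Z =  0 → A
  i=41: L-U = 17 → R
  i=42: Z-I = 17 → R
  i=43: L-U = 17 → R
  i=44: M-Q = 22 → W
  shifts repeat with period 8: ARRRWCMS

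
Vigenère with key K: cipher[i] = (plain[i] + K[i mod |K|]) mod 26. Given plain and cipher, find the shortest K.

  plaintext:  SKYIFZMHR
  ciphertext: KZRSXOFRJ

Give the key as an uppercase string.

  i= 0: K-S = 18 → S
  i= 1: Z-K = 15 → P
  i= 2: R-Y = 19 → T
  i= 3: S-I = 10 → K
  i= 4: X-F = 18 → S
  i= 5: O-Z = 15 → P
  i= 6: F-M = 19 → T
  i= 7: R-H = 10 → K
  i= 8: J-R = 18 → S
  shifts repeat with period 4: SPTK

SPTK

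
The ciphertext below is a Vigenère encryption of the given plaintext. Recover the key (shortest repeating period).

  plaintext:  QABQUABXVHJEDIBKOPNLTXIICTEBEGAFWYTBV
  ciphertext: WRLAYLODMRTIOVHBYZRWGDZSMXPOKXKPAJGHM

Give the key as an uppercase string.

  i= 0: W-Q =  6 → G
  i= 1: R-A = 17 → R
  i= 2: L-B = 10 → K
  i= 3: A-Q = 10 → K
  i= 4: Y-U =  4 → E
  i= 5: L-A = 11 → L
  i= 6: O-B = 13 → N
  i= 7: D-X =  6 → G
  i= 8: M-V = 17 → R
  i= 9: R-H = 10 → K
  i=10: T-J = 10 → K
  i=11: I-E =  4 → E
  i=12: O-D = 11 → L
  i=13: V-I = 13 → N
  i=14: H-B =  6 → G
  i=15: B-K = 17 → R
  i=16: Y-O = 10 → K
  i=17: Z-P = 10 → K
  i=18: R-N =  4 → E
  i=19: W-L = 11 → L
  i=20: G-T = 13 → N
  i=21: D-X =  6 → G
  i=22: Z-I = 17 → R
  i=23: S-I = 10 → K
  i=24: M-C = 10 → K
  i=25: X-T =  4 → E
  i=26: P-E = 11 → L
  i=27: O-B = 13 → N
  i=28: K-E =  6 → G
  i=29: X-G = 17 → R
  i=30: K-A = 10 → K
  i=31: P-F = 10 → K
  i=32: A-W =  4 → E
  i=33: J-Y = 11 → L
  i=34: G-T = 13 → N
  i=35: H-B =  6 → G
  i=36: M-V = 17 → R
  shifts repeat with period 7: GRKKELN

GRKKELN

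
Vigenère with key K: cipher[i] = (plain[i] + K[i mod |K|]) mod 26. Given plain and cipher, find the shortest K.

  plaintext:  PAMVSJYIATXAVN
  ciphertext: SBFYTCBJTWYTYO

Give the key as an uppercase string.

DBT

  i= 0: S-P =  3 → D
  i= 1: B-A =  1 → B
  i= 2: F-M = 19 → T
  i= 3: Y-V =  3 → D
  i= 4: T-S =  1 → B
  i= 5: C-J = 19 → T
  i= 6: B-Y =  3 → D
  i= 7: J-I =  1 → B
  i= 8: T-A = 19 → T
  i= 9: W-T =  3 → D
  i=10: Y-X =  1 → B
  i=11: T-A = 19 → T
  i=12: Y-V =  3 → D
  i=13: O-N =  1 → B
  shifts repeat with period 3: DBT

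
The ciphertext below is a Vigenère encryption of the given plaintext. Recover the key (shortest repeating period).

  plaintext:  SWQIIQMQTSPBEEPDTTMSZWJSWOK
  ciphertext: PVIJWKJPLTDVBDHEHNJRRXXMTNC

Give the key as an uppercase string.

  i= 0: P-S = 23 → X
  i= 1: V-W = 25 → Z
  i= 2: I-Q = 18 → S
  i= 3: J-I =  1 → B
  i= 4: W-I = 14 → O
  i= 5: K-Q = 20 → U
  i= 6: J-M = 23 → X
  i= 7: P-Q = 25 → Z
  i= 8: L-T = 18 → S
  i= 9: T-S =  1 → B
  i=10: D-P = 14 → O
  i=11: V-B = 20 → U
  i=12: B-E = 23 → X
  i=13: D-E = 25 → Z
  i=14: H-P = 18 → S
  i=15: E-D =  1 → B
  i=16: H-T = 14 → O
  i=17: N-T = 20 → U
  i=18: J-M = 23 → X
  i=19: R-S = 25 → Z
  i=20: R-Z = 18 → S
  i=21: X-W =  1 → B
  i=22: X-J = 14 → O
  i=23: M-S = 20 → U
  i=24: T-W = 23 → X
  i=25: N-O = 25 → Z
  i=26: C-K = 18 → S
  shifts repeat with period 6: XZSBOU

XZSBOU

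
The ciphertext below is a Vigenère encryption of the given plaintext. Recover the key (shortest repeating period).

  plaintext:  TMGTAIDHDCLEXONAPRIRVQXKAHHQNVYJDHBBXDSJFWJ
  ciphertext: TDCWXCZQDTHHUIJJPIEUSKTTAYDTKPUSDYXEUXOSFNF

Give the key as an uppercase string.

ARWDXUWJ

  i= 0: T-T =  0 → A
  i= 1: D-M = 17 → R
  i= 2: C-G = 22 → W
  i= 3: W-T =  3 → D
  i= 4: X-A = 23 → X
  i= 5: C-I = 20 → U
  i= 6: Z-D = 22 → W
  i= 7: Q-H =  9 → J
  i= 8: D-D =  0 → A
  i= 9: T-C = 17 → R
  i=10: H-L = 22 → W
  i=11: H-E =  3 → D
  i=12: U-X = 23 → X
  i=13: I-O = 20 → U
  i=14: J-N = 22 → W
  i=15: J-A =  9 → J
  i=16: P-P =  0 → A
  i=17: I-R = 17 → R
  i=18: E-I = 22 → W
  i=19: U-R =  3 → D
  i=20: S-V = 23 → X
  i=21: K-Q = 20 → U
  i=22: T-X = 22 → W
  i=23: T-K =  9 → J
  i=24: A-A =  0 → A
  i=25: Y-H = 17 → R
  i=26: D-H = 22 → W
  i=27: T-Q =  3 → D
  i=28: K-N = 23 → X
  i=29: P-V = 20 → U
  i=30: U-Y = 22 → W
  i=31: S-J =  9 → J
  i=32: D-D =  0 → A
  i=33: Y-H = 17 → R
  i=34: X-B = 22 → W
  i=35: E-B =  3 → D
  i=36: U-X = 23 → X
  i=37: X-D = 20 → U
  i=38: O-S = 22 → W
  i=39: S-J =  9 → J
  i=40: F-F =  0 → A
  i=41: N-W = 17 → R
  i=42: F-J = 22 → W
  shifts repeat with period 8: ARWDXUWJ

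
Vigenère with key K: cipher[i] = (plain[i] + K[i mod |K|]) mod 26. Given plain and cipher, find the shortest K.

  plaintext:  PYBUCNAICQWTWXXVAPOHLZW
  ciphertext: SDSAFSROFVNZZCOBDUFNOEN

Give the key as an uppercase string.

DFRG

  i= 0: S-P =  3 → D
  i= 1: D-Y =  5 → F
  i= 2: S-B = 17 → R
  i= 3: A-U =  6 → G
  i= 4: F-C =  3 → D
  i= 5: S-N =  5 → F
  i= 6: R-A = 17 → R
  i= 7: O-I =  6 → G
  i= 8: F-C =  3 → D
  i= 9: V-Q =  5 → F
  i=10: N-W = 17 → R
  i=11: Z-T =  6 → G
  i=12: Z-W =  3 → D
  i=13: C-X =  5 → F
  i=14: O-X = 17 → R
  i=15: B-V =  6 → G
  i=16: D-A =  3 → D
  i=17: U-P =  5 → F
  i=18: F-O = 17 → R
  i=19: N-H =  6 → G
  i=20: O-L =  3 → D
  i=21: E-Z =  5 → F
  i=22: N-W = 17 → R
  shifts repeat with period 4: DFRG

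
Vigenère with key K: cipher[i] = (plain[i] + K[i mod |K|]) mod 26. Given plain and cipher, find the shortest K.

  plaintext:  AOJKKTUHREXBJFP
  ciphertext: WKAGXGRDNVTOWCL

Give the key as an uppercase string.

  i= 0: W-A = 22 → W
  i= 1: K-O = 22 → W
  i= 2: A-J = 17 → R
  i= 3: G-K = 22 → W
  i= 4: X-K = 13 → N
  i= 5: G-T = 13 → N
  i= 6: R-U = 23 → X
  i= 7: D-H = 22 → W
  i= 8: N-R = 22 → W
  i= 9: V-E = 17 → R
  i=10: T-X = 22 → W
  i=11: O-B = 13 → N
  i=12: W-J = 13 → N
  i=13: C-F = 23 → X
  i=14: L-P = 22 → W
  shifts repeat with period 7: WWRWNNX

WWRWNNX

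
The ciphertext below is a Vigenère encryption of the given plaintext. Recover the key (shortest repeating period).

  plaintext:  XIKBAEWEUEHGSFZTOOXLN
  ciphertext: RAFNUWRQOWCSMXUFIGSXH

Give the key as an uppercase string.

USVM

  i= 0: R-X = 20 → U
  i= 1: A-I = 18 → S
  i= 2: F-K = 21 → V
  i= 3: N-B = 12 → M
  i= 4: U-A = 20 → U
  i= 5: W-E = 18 → S
  i= 6: R-W = 21 → V
  i= 7: Q-E = 12 → M
  i= 8: O-U = 20 → U
  i= 9: W-E = 18 → S
  i=10: C-H = 21 → V
  i=11: S-G = 12 → M
  i=12: M-S = 20 → U
  i=13: X-F = 18 → S
  i=14: U-Z = 21 → V
  i=15: F-T = 12 → M
  i=16: I-O = 20 → U
  i=17: G-O = 18 → S
  i=18: S-X = 21 → V
  i=19: X-L = 12 → M
  i=20: H-N = 20 → U
  shifts repeat with period 4: USVM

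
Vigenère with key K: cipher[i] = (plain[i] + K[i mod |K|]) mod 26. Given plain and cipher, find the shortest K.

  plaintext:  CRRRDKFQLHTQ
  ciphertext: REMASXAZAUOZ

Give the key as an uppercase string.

PNVJ

  i= 0: R-C = 15 → P
  i= 1: E-R = 13 → N
  i= 2: M-R = 21 → V
  i= 3: A-R =  9 → J
  i= 4: S-D = 15 → P
  i= 5: X-K = 13 → N
  i= 6: A-F = 21 → V
  i= 7: Z-Q =  9 → J
  i= 8: A-L = 15 → P
  i= 9: U-H = 13 → N
  i=10: O-T = 21 → V
  i=11: Z-Q =  9 → J
  shifts repeat with period 4: PNVJ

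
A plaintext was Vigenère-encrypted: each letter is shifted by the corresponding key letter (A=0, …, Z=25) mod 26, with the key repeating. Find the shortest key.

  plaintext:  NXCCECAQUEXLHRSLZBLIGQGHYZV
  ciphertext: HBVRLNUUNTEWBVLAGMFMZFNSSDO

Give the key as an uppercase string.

UETPHL

  i= 0: H-N = 20 → U
  i= 1: B-X =  4 → E
  i= 2: V-C = 19 → T
  i= 3: R-C = 15 → P
  i= 4: L-E =  7 → H
  i= 5: N-C = 11 → L
  i= 6: U-A = 20 → U
  i= 7: U-Q =  4 → E
  i= 8: N-U = 19 → T
  i= 9: T-E = 15 → P
  i=10: E-X =  7 → H
  i=11: W-L = 11 → L
  i=12: B-H = 20 → U
  i=13: V-R =  4 → E
  i=14: L-S = 19 → T
  i=15: A-L = 15 → P
  i=16: G-Z =  7 → H
  i=17: M-B = 11 → L
  i=18: F-L = 20 → U
  i=19: M-I =  4 → E
  i=20: Z-G = 19 → T
  i=21: F-Q = 15 → P
  i=22: N-G =  7 → H
  i=23: S-H = 11 → L
  i=24: S-Y = 20 → U
  i=25: D-Z =  4 → E
  i=26: O-V = 19 → T
  shifts repeat with period 6: UETPHL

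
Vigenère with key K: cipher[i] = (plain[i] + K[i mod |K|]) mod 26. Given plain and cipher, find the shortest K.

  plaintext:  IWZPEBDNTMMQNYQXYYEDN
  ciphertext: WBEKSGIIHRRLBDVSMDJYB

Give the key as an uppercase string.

OFFV

  i= 0: W-I = 14 → O
  i= 1: B-W =  5 → F
  i= 2: E-Z =  5 → F
  i= 3: K-P = 21 → V
  i= 4: S-E = 14 → O
  i= 5: G-B =  5 → F
  i= 6: I-D =  5 → F
  i= 7: I-N = 21 → V
  i= 8: H-T = 14 → O
  i= 9: R-M =  5 → F
  i=10: R-M =  5 → F
  i=11: L-Q = 21 → V
  i=12: B-N = 14 → O
  i=13: D-Y =  5 → F
  i=14: V-Q =  5 → F
  i=15: S-X = 21 → V
  i=16: M-Y = 14 → O
  i=17: D-Y =  5 → F
  i=18: J-E =  5 → F
  i=19: Y-D = 21 → V
  i=20: B-N = 14 → O
  shifts repeat with period 4: OFFV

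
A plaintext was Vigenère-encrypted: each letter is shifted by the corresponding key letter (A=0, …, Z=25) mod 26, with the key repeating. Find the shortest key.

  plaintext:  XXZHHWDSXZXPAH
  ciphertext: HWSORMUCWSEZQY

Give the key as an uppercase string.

  i= 0: H-X = 10 → K
  i= 1: W-X = 25 → Z
  i= 2: S-Z = 19 → T
  i= 3: O-H =  7 → H
  i= 4: R-H = 10 → K
  i= 5: M-W = 16 → Q
  i= 6: U-D = 17 → R
  i= 7: C-S = 10 → K
  i= 8: W-X = 25 → Z
  i= 9: S-Z = 19 → T
  i=10: E-X =  7 → H
  i=11: Z-P = 10 → K
  i=12: Q-A = 16 → Q
  i=13: Y-H = 17 → R
  shifts repeat with period 7: KZTHKQR

KZTHKQR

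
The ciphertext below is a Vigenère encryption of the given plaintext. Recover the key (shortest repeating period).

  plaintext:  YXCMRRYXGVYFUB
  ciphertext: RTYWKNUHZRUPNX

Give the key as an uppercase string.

  i= 0: R-Y = 19 → T
  i= 1: T-X = 22 → W
  i= 2: Y-C = 22 → W
  i= 3: W-M = 10 → K
  i= 4: K-R = 19 → T
  i= 5: N-R = 22 → W
  i= 6: U-Y = 22 → W
  i= 7: H-X = 10 → K
  i= 8: Z-G = 19 → T
  i= 9: R-V = 22 → W
  i=10: U-Y = 22 → W
  i=11: P-F = 10 → K
  i=12: N-U = 19 → T
  i=13: X-B = 22 → W
  shifts repeat with period 4: TWWK

TWWK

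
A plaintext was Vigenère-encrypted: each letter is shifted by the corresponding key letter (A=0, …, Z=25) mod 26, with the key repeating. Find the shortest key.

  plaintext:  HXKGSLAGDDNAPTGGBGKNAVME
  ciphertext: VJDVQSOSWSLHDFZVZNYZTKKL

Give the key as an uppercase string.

  i= 0: V-H = 14 → O
  i= 1: J-X = 12 → M
  i= 2: D-K = 19 → T
  i= 3: V-G = 15 → P
  i= 4: Q-S = 24 → Y
  i= 5: S-L =  7 → H
  i= 6: O-A = 14 → O
  i= 7: S-G = 12 → M
  i= 8: W-D = 19 → T
  i= 9: S-D = 15 → P
  i=10: L-N = 24 → Y
  i=11: H-A =  7 → H
  i=12: D-P = 14 → O
  i=13: F-T = 12 → M
  i=14: Z-G = 19 → T
  i=15: V-G = 15 → P
  i=16: Z-B = 24 → Y
  i=17: N-G =  7 → H
  i=18: Y-K = 14 → O
  i=19: Z-N = 12 → M
  i=20: T-A = 19 → T
  i=21: K-V = 15 → P
  i=22: K-M = 24 → Y
  i=23: L-E =  7 → H
  shifts repeat with period 6: OMTPYH

OMTPYH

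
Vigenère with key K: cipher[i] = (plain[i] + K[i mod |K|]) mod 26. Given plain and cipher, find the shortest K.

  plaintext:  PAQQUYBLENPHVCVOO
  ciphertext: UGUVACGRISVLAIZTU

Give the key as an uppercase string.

FGE

  i= 0: U-P =  5 → F
  i= 1: G-A =  6 → G
  i= 2: U-Q =  4 → E
  i= 3: V-Q =  5 → F
  i= 4: A-U =  6 → G
  i= 5: C-Y =  4 → E
  i= 6: G-B =  5 → F
  i= 7: R-L =  6 → G
  i= 8: I-E =  4 → E
  i= 9: S-N =  5 → F
  i=10: V-P =  6 → G
  i=11: L-H =  4 → E
  i=12: A-V =  5 → F
  i=13: I-C =  6 → G
  i=14: Z-V =  4 → E
  i=15: T-O =  5 → F
  i=16: U-O =  6 → G
  shifts repeat with period 3: FGE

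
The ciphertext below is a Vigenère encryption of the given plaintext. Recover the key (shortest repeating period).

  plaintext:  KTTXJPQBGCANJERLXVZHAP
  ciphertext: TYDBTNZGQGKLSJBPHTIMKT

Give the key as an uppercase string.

  i= 0: T-K =  9 → J
  i= 1: Y-T =  5 → F
  i= 2: D-T = 10 → K
  i= 3: B-X =  4 → E
  i= 4: T-J = 10 → K
  i= 5: N-P = 24 → Y
  i= 6: Z-Q =  9 → J
  i= 7: G-B =  5 → F
  i= 8: Q-G = 10 → K
  i= 9: G-C =  4 → E
  i=10: K-A = 10 → K
  i=11: L-N = 24 → Y
  i=12: S-J =  9 → J
  i=13: J-E =  5 → F
  i=14: B-R = 10 → K
  i=15: P-L =  4 → E
  i=16: H-X = 10 → K
  i=17: T-V = 24 → Y
  i=18: I-Z =  9 → J
  i=19: M-H =  5 → F
  i=20: K-A = 10 → K
  i=21: T-P =  4 → E
  shifts repeat with period 6: JFKEKY

JFKEKY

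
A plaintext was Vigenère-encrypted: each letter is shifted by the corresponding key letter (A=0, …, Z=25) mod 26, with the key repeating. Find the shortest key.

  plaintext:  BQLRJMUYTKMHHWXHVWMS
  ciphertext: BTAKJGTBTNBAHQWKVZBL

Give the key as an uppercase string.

ADPTAUZD

  i= 0: B-B =  0 → A
  i= 1: T-Q =  3 → D
  i= 2: A-L = 15 → P
  i= 3: K-R = 19 → T
  i= 4: J-J =  0 → A
  i= 5: G-M = 20 → U
  i= 6: T-U = 25 → Z
  i= 7: B-Y =  3 → D
  i= 8: T-T =  0 → A
  i= 9: N-K =  3 → D
  i=10: B-M = 15 → P
  i=11: A-H = 19 → T
  i=12: H-H =  0 → A
  i=13: Q-W = 20 → U
  i=14: W-X = 25 → Z
  i=15: K-H =  3 → D
  i=16: V-V =  0 → A
  i=17: Z-W =  3 → D
  i=18: B-M = 15 → P
  i=19: L-S = 19 → T
  shifts repeat with period 8: ADPTAUZD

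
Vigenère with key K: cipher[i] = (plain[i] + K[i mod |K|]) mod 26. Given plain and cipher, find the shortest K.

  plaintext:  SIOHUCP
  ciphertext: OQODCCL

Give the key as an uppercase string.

WIA

  i= 0: O-S = 22 → W
  i= 1: Q-I =  8 → I
  i= 2: O-O =  0 → A
  i= 3: D-H = 22 → W
  i= 4: C-U =  8 → I
  i= 5: C-C =  0 → A
  i= 6: L-P = 22 → W
  shifts repeat with period 3: WIA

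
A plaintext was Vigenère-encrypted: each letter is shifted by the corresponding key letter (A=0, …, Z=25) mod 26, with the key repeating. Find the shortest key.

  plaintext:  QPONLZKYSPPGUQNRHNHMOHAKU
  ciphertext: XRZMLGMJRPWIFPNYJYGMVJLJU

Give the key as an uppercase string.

  i= 0: X-Q =  7 → H
  i= 1: R-P =  2 → C
  i= 2: Z-O = 11 → L
  i= 3: M-N = 25 → Z
  i= 4: L-L =  0 → A
  i= 5: G-Z =  7 → H
  i= 6: M-K =  2 → C
  i= 7: J-Y = 11 → L
  i= 8: R-S = 25 → Z
  i= 9: P-P =  0 → A
  i=10: W-P =  7 → H
  i=11: I-G =  2 → C
  i=12: F-U = 11 → L
  i=13: P-Q = 25 → Z
  i=14: N-N =  0 → A
  i=15: Y-R =  7 → H
  i=16: J-H =  2 → C
  i=17: Y-N = 11 → L
  i=18: G-H = 25 → Z
  i=19: M-M =  0 → A
  i=20: V-O =  7 → H
  i=21: J-H =  2 → C
  i=22: L-A = 11 → L
  i=23: J-K = 25 → Z
  i=24: U-U =  0 → A
  shifts repeat with period 5: HCLZA

HCLZA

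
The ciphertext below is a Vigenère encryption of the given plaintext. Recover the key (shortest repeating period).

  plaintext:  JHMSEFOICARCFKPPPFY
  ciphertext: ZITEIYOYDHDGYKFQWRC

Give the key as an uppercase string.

QBHMETA

  i= 0: Z-J = 16 → Q
  i= 1: I-H =  1 → B
  i= 2: T-M =  7 → H
  i= 3: E-S = 12 → M
  i= 4: I-E =  4 → E
  i= 5: Y-F = 19 → T
  i= 6: O-O =  0 → A
  i= 7: Y-I = 16 → Q
  i= 8: D-C =  1 → B
  i= 9: H-A =  7 → H
  i=10: D-R = 12 → M
  i=11: G-C =  4 → E
  i=12: Y-F = 19 → T
  i=13: K-K =  0 → A
  i=14: F-P = 16 → Q
  i=15: Q-P =  1 → B
  i=16: W-P =  7 → H
  i=17: R-F = 12 → M
  i=18: C-Y =  4 → E
  shifts repeat with period 7: QBHMETA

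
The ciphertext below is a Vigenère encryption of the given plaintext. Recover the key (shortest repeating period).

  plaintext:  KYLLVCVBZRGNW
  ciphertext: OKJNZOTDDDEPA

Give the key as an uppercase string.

  i= 0: O-K =  4 → E
  i= 1: K-Y = 12 → M
  i= 2: J-L = 24 → Y
  i= 3: N-L =  2 → C
  i= 4: Z-V =  4 → E
  i= 5: O-C = 12 → M
  i= 6: T-V = 24 → Y
  i= 7: D-B =  2 → C
  i= 8: D-Z =  4 → E
  i= 9: D-R = 12 → M
  i=10: E-G = 24 → Y
  i=11: P-N =  2 → C
  i=12: A-W =  4 → E
  shifts repeat with period 4: EMYC

EMYC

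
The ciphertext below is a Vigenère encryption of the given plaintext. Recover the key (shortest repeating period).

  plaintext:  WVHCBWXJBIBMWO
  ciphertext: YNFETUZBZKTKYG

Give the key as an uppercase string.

  i= 0: Y-W =  2 → C
  i= 1: N-V = 18 → S
  i= 2: F-H = 24 → Y
  i= 3: E-C =  2 → C
  i= 4: T-B = 18 → S
  i= 5: U-W = 24 → Y
  i= 6: Z-X =  2 → C
  i= 7: B-J = 18 → S
  i= 8: Z-B = 24 → Y
  i= 9: K-I =  2 → C
  i=10: T-B = 18 → S
  i=11: K-M = 24 → Y
  i=12: Y-W =  2 → C
  i=13: G-O = 18 → S
  shifts repeat with period 3: CSY

CSY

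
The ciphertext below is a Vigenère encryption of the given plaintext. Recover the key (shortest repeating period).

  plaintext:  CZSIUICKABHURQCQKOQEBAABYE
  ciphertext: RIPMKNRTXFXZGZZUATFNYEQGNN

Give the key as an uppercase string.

PJXEQF

  i= 0: R-C = 15 → P
  i= 1: I-Z =  9 → J
  i= 2: P-S = 23 → X
  i= 3: M-I =  4 → E
  i= 4: K-U = 16 → Q
  i= 5: N-I =  5 → F
  i= 6: R-C = 15 → P
  i= 7: T-K =  9 → J
  i= 8: X-A = 23 → X
  i= 9: F-B =  4 → E
  i=10: X-H = 16 → Q
  i=11: Z-U =  5 → F
  i=12: G-R = 15 → P
  i=13: Z-Q =  9 → J
  i=14: Z-C = 23 → X
  i=15: U-Q =  4 → E
  i=16: A-K = 16 → Q
  i=17: T-O =  5 → F
  i=18: F-Q = 15 → P
  i=19: N-E =  9 → J
  i=20: Y-B = 23 → X
  i=21: E-A =  4 → E
  i=22: Q-A = 16 → Q
  i=23: G-B =  5 → F
  i=24: N-Y = 15 → P
  i=25: N-E =  9 → J
  shifts repeat with period 6: PJXEQF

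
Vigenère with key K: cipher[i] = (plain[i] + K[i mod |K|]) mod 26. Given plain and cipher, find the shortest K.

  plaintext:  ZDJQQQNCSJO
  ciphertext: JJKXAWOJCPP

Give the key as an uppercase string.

  i= 0: J-Z = 10 → K
  i= 1: J-D =  6 → G
  i= 2: K-J =  1 → B
  i= 3: X-Q =  7 → H
  i= 4: A-Q = 10 → K
  i= 5: W-Q =  6 → G
  i= 6: O-N =  1 → B
  i= 7: J-C =  7 → H
  i= 8: C-S = 10 → K
  i= 9: P-J =  6 → G
  i=10: P-O =  1 → B
  shifts repeat with period 4: KGBH

KGBH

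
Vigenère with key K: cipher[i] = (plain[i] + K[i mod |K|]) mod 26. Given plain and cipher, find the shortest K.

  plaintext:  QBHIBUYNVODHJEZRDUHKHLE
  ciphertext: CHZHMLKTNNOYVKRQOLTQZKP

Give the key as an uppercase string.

  i= 0: C-Q = 12 → M
  i= 1: H-B =  6 → G
  i= 2: Z-H = 18 → S
  i= 3: H-I = 25 → Z
  i= 4: M-B = 11 → L
  i= 5: L-U = 17 → R
  i= 6: K-Y = 12 → M
  i= 7: T-N =  6 → G
  i= 8: N-V = 18 → S
  i= 9: N-O = 25 → Z
  i=10: O-D = 11 → L
  i=11: Y-H = 17 → R
  i=12: V-J = 12 → M
  i=13: K-E =  6 → G
  i=14: R-Z = 18 → S
  i=15: Q-R = 25 → Z
  i=16: O-D = 11 → L
  i=17: L-U = 17 → R
  i=18: T-H = 12 → M
  i=19: Q-K =  6 → G
  i=20: Z-H = 18 → S
  i=21: K-L = 25 → Z
  i=22: P-E = 11 → L
  shifts repeat with period 6: MGSZLR

MGSZLR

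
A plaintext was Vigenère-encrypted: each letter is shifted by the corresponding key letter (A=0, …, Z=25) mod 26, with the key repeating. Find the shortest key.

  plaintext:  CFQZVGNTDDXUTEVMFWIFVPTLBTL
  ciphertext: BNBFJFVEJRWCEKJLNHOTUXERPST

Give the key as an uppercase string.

ZILGO

  i= 0: B-C = 25 → Z
  i= 1: N-F =  8 → I
  i= 2: B-Q = 11 → L
  i= 3: F-Z =  6 → G
  i= 4: J-V = 14 → O
  i= 5: F-G = 25 → Z
  i= 6: V-N =  8 → I
  i= 7: E-T = 11 → L
  i= 8: J-D =  6 → G
  i= 9: R-D = 14 → O
  i=10: W-X = 25 → Z
  i=11: C-U =  8 → I
  i=12: E-T = 11 → L
  i=13: K-E =  6 → G
  i=14: J-V = 14 → O
  i=15: L-M = 25 → Z
  i=16: N-F =  8 → I
  i=17: H-W = 11 → L
  i=18: O-I =  6 → G
  i=19: T-F = 14 → O
  i=20: U-V = 25 → Z
  i=21: X-P =  8 → I
  i=22: E-T = 11 → L
  i=23: R-L =  6 → G
  i=24: P-B = 14 → O
  i=25: S-T = 25 → Z
  i=26: T-L =  8 → I
  shifts repeat with period 5: ZILGO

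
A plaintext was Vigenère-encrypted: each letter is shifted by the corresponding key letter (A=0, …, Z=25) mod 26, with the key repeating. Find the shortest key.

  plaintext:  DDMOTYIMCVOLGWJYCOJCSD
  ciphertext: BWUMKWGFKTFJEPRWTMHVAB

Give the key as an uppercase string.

YTIYRY

  i= 0: B-D = 24 → Y
  i= 1: W-D = 19 → T
  i= 2: U-M =  8 → I
  i= 3: M-O = 24 → Y
  i= 4: K-T = 17 → R
  i= 5: W-Y = 24 → Y
  i= 6: G-I = 24 → Y
  i= 7: F-M = 19 → T
  i= 8: K-C =  8 → I
  i= 9: T-V = 24 → Y
  i=10: F-O = 17 → R
  i=11: J-L = 24 → Y
  i=12: E-G = 24 → Y
  i=13: P-W = 19 → T
  i=14: R-J =  8 → I
  i=15: W-Y = 24 → Y
  i=16: T-C = 17 → R
  i=17: M-O = 24 → Y
  i=18: H-J = 24 → Y
  i=19: V-C = 19 → T
  i=20: A-S =  8 → I
  i=21: B-D = 24 → Y
  shifts repeat with period 6: YTIYRY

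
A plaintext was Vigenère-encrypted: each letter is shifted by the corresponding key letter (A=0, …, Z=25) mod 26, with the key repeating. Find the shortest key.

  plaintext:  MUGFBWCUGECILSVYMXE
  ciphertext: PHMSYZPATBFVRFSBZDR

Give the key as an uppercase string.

DNGNX

  i= 0: P-M =  3 → D
  i= 1: H-U = 13 → N
  i= 2: M-G =  6 → G
  i= 3: S-F = 13 → N
  i= 4: Y-B = 23 → X
  i= 5: Z-W =  3 → D
  i= 6: P-C = 13 → N
  i= 7: A-U =  6 → G
  i= 8: T-G = 13 → N
  i= 9: B-E = 23 → X
  i=10: F-C =  3 → D
  i=11: V-I = 13 → N
  i=12: R-L =  6 → G
  i=13: F-S = 13 → N
  i=14: S-V = 23 → X
  i=15: B-Y =  3 → D
  i=16: Z-M = 13 → N
  i=17: D-X =  6 → G
  i=18: R-E = 13 → N
  shifts repeat with period 5: DNGNX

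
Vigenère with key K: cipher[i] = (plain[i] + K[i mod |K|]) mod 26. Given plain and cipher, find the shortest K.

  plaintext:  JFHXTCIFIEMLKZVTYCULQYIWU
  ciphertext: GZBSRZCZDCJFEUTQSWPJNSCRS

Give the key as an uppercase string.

XUUVY

  i= 0: G-J = 23 → X
  i= 1: Z-F = 20 → U
  i= 2: B-H = 20 → U
  i= 3: S-X = 21 → V
  i= 4: R-T = 24 → Y
  i= 5: Z-C = 23 → X
  i= 6: C-I = 20 → U
  i= 7: Z-F = 20 → U
  i= 8: D-I = 21 → V
  i= 9: C-E = 24 → Y
  i=10: J-M = 23 → X
  i=11: F-L = 20 → U
  i=12: E-K = 20 → U
  i=13: U-Z = 21 → V
  i=14: T-V = 24 → Y
  i=15: Q-T = 23 → X
  i=16: S-Y = 20 → U
  i=17: W-C = 20 → U
  i=18: P-U = 21 → V
  i=19: J-L = 24 → Y
  i=20: N-Q = 23 → X
  i=21: S-Y = 20 → U
  i=22: C-I = 20 → U
  i=23: R-W = 21 → V
  i=24: S-U = 24 → Y
  shifts repeat with period 5: XUUVY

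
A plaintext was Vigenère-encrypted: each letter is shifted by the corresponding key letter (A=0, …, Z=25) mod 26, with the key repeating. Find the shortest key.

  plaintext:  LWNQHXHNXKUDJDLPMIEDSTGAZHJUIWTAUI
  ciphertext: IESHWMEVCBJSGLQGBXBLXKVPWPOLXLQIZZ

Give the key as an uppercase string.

XIFRPP

  i= 0: I-L = 23 → X
  i= 1: E-W =  8 → I
  i= 2: S-N =  5 → F
  i= 3: H-Q = 17 → R
  i= 4: W-H = 15 → P
  i= 5: M-X = 15 → P
  i= 6: E-H = 23 → X
  i= 7: V-N =  8 → I
  i= 8: C-X =  5 → F
  i= 9: B-K = 17 → R
  i=10: J-U = 15 → P
  i=11: S-D = 15 → P
  i=12: G-J = 23 → X
  i=13: L-D =  8 → I
  i=14: Q-L =  5 → F
  i=15: G-P = 17 → R
  i=16: B-M = 15 → P
  i=17: X-I = 15 → P
  i=18: B-E = 23 → X
  i=19: L-D =  8 → I
  i=20: X-S =  5 → F
  i=21: K-T = 17 → R
  i=22: V-G = 15 → P
  i=23: P-A = 15 → P
  i=24: W-Z = 23 → X
  i=25: P-H =  8 → I
  i=26: O-J =  5 → F
  i=27: L-U = 17 → R
  i=28: X-I = 15 → P
  i=29: L-W = 15 → P
  i=30: Q-T = 23 → X
  i=31: I-A =  8 → I
  i=32: Z-U =  5 → F
  i=33: Z-I = 17 → R
  shifts repeat with period 6: XIFRPP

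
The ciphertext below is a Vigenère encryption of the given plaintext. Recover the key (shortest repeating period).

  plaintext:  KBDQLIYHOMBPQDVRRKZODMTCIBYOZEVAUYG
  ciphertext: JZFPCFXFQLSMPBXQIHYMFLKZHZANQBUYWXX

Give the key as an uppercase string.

  i= 0: J-K = 25 → Z
  i= 1: Z-B = 24 → Y
  i= 2: F-D =  2 → C
  i= 3: P-Q = 25 → Z
  i= 4: C-L = 17 → R
  i= 5: F-I = 23 → X
  i= 6: X-Y = 25 → Z
  i= 7: F-H = 24 → Y
  i= 8: Q-O =  2 → C
  i= 9: L-M = 25 → Z
  i=10: S-B = 17 → R
  i=11: M-P = 23 → X
  i=12: P-Q = 25 → Z
  i=13: B-D = 24 → Y
  i=14: X-V =  2 → C
  i=15: Q-R = 25 → Z
  i=16: I-R = 17 → R
  i=17: H-K = 23 → X
  i=18: Y-Z = 25 → Z
  i=19: M-O = 24 → Y
  i=20: F-D =  2 → C
  i=21: L-M = 25 → Z
  i=22: K-T = 17 → R
  i=23: Z-C = 23 → X
  i=24: H-I = 25 → Z
  i=25: Z-B = 24 → Y
  i=26: A-Y =  2 → C
  i=27: N-O = 25 → Z
  i=28: Q-Z = 17 → R
  i=29: B-E = 23 → X
  i=30: U-V = 25 → Z
  i=31: Y-A = 24 → Y
  i=32: W-U =  2 → C
  i=33: X-Y = 25 → Z
  i=34: X-G = 17 → R
  shifts repeat with period 6: ZYCZRX

ZYCZRX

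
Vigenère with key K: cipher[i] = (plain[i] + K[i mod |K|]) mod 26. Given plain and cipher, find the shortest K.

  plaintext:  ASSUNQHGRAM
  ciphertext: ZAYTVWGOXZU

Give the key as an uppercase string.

ZIG

  i= 0: Z-A = 25 → Z
  i= 1: A-S =  8 → I
  i= 2: Y-S =  6 → G
  i= 3: T-U = 25 → Z
  i= 4: V-N =  8 → I
  i= 5: W-Q =  6 → G
  i= 6: G-H = 25 → Z
  i= 7: O-G =  8 → I
  i= 8: X-R =  6 → G
  i= 9: Z-A = 25 → Z
  i=10: U-M =  8 → I
  shifts repeat with period 3: ZIG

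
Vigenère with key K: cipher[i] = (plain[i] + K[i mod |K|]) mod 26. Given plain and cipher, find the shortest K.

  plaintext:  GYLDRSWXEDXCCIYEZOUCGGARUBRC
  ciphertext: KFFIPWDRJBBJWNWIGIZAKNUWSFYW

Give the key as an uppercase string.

  i= 0: K-G =  4 → E
  i= 1: F-Y =  7 → H
  i= 2: F-L = 20 → U
  i= 3: I-D =  5 → F
  i= 4: P-R = 24 → Y
  i= 5: W-S =  4 → E
  i= 6: D-W =  7 → H
  i= 7: R-X = 20 → U
  i= 8: J-E =  5 → F
  i= 9: B-D = 24 → Y
  i=10: B-X =  4 → E
  i=11: J-C =  7 → H
  i=12: W-C = 20 → U
  i=13: N-I =  5 → F
  i=14: W-Y = 24 → Y
  i=15: I-E =  4 → E
  i=16: G-Z =  7 → H
  i=17: I-O = 20 → U
  i=18: Z-U =  5 → F
  i=19: A-C = 24 → Y
  i=20: K-G =  4 → E
  i=21: N-G =  7 → H
  i=22: U-A = 20 → U
  i=23: W-R =  5 → F
  i=24: S-U = 24 → Y
  i=25: F-B =  4 → E
  i=26: Y-R =  7 → H
  i=27: W-C = 20 → U
  shifts repeat with period 5: EHUFY

EHUFY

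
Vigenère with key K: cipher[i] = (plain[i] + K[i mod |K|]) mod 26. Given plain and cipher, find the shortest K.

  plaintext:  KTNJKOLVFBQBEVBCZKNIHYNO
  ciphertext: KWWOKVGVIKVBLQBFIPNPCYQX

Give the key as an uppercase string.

ADJFAHV

  i= 0: K-K =  0 → A
  i= 1: W-T =  3 → D
  i= 2: W-N =  9 → J
  i= 3: O-J =  5 → F
  i= 4: K-K =  0 → A
  i= 5: V-O =  7 → H
  i= 6: G-L = 21 → V
  i= 7: V-V =  0 → A
  i= 8: I-F =  3 → D
  i= 9: K-B =  9 → J
  i=10: V-Q =  5 → F
  i=11: B-B =  0 → A
  i=12: L-E =  7 → H
  i=13: Q-V = 21 → V
  i=14: B-B =  0 → A
  i=15: F-C =  3 → D
  i=16: I-Z =  9 → J
  i=17: P-K =  5 → F
  i=18: N-N =  0 → A
  i=19: P-I =  7 → H
  i=20: C-H = 21 → V
  i=21: Y-Y =  0 → A
  i=22: Q-N =  3 → D
  i=23: X-O =  9 → J
  shifts repeat with period 7: ADJFAHV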